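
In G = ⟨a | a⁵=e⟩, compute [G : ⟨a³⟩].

First find ord(a³) by computing successive powers:
  (a³)¹ = a³, (a³)² = a, (a³)³ = a⁴, (a³)⁴ = a², (a³)⁵ = e.
So |⟨a³⟩| = ord(a³) = 5. With |G| = 5, by Lagrange [G : ⟨a³⟩] = 5/5 = 1.

Answer: 1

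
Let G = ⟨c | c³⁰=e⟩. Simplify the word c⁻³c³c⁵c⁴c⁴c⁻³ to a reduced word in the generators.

Multiply left to right, reducing at each step:
  (c²⁷) · c³ = e
  e · c⁵ = c⁵
  (c⁵) · c⁴ = c⁹
  (c⁹) · c⁴ = c¹³
  (c¹³) · c⁻³ = c¹⁰

Answer: c¹⁰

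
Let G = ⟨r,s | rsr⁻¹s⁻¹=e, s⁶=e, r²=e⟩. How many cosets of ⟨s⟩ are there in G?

First find ord(s) by computing successive powers:
  s¹ = s, s² = s², s³ = s³, s⁴ = s⁴, s⁵ = s⁵, s⁶ = e.
So |⟨s⟩| = ord(s) = 6. With |G| = 12, by Lagrange [G : ⟨s⟩] = 12/6 = 2.

Answer: 2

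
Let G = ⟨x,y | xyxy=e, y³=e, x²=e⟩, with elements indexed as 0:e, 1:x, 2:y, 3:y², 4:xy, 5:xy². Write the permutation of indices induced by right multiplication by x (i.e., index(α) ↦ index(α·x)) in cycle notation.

(0 1)(2 5)(3 4)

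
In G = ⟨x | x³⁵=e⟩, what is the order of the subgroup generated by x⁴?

|⟨x⁴⟩| equals the order of x⁴. Compute successive powers until reaching e:
  (x⁴)¹ = x⁴, (x⁴)² = x⁸, (x⁴)³ = x¹², (x⁴)⁴ = x¹⁶, (x⁴)⁵ = x²⁰, (x⁴)⁶ = x²⁴, (x⁴)⁷ = x²⁸, (x⁴)⁸ = x³², (x⁴)⁹ = x, (x⁴)¹⁰ = x⁵, (x⁴)¹¹ = x⁹, (x⁴)¹² = x¹³, (x⁴)¹³ = x¹⁷, (x⁴)¹⁴ = x²¹, (x⁴)¹⁵ = x²⁵, (x⁴)¹⁶ = x²⁹, (x⁴)¹⁷ = x³³, (x⁴)¹⁸ = x², (x⁴)¹⁹ = x⁶, (x⁴)²⁰ = x¹⁰, (x⁴)²¹ = x¹⁴, (x⁴)²² = x¹⁸, (x⁴)²³ = x²², (x⁴)²⁴ = x²⁶, (x⁴)²⁵ = x³⁰, (x⁴)²⁶ = x³⁴, (x⁴)²⁷ = x³, (x⁴)²⁸ = x⁷, (x⁴)²⁹ = x¹¹, (x⁴)³⁰ = x¹⁵, (x⁴)³¹ = x¹⁹, (x⁴)³² = x²³, (x⁴)³³ = x²⁷, (x⁴)³⁴ = x³¹, (x⁴)³⁵ = e.
The smallest positive k with (x⁴)ᵏ = e is 35, so |⟨x⁴⟩| = 35.

Answer: 35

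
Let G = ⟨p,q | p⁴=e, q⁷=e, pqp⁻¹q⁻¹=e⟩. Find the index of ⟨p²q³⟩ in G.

First find ord(p²q³) by computing successive powers:
  (p²q³)¹ = p²q³, (p²q³)² = q⁶, (p²q³)³ = p²q², (p²q³)⁴ = q⁵, (p²q³)⁵ = p²q, (p²q³)⁶ = q⁴, (p²q³)⁷ = p², (p²q³)⁸ = q³, (p²q³)⁹ = p²q⁶, (p²q³)¹⁰ = q², (p²q³)¹¹ = p²q⁵, (p²q³)¹² = q, (p²q³)¹³ = p²q⁴, (p²q³)¹⁴ = e.
So |⟨p²q³⟩| = ord(p²q³) = 14. With |G| = 28, by Lagrange [G : ⟨p²q³⟩] = 28/14 = 2.

Answer: 2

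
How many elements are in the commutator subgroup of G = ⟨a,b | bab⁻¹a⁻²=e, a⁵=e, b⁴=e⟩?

G' = [G, G] is generated by all commutators. The generator-pair commutators are: [a, b] = a⁴.
The subgroup they normally generate is {e, a, a², a³, a⁴}, of order 5.
Check: |G/G'| = 20/5 = 4 is the order of the abelianisation.

Answer: 5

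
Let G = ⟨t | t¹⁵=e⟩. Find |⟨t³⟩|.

|⟨t³⟩| equals the order of t³. Compute successive powers until reaching e:
  (t³)¹ = t³, (t³)² = t⁶, (t³)³ = t⁹, (t³)⁴ = t¹², (t³)⁵ = e.
The smallest positive k with (t³)ᵏ = e is 5, so |⟨t³⟩| = 5.

Answer: 5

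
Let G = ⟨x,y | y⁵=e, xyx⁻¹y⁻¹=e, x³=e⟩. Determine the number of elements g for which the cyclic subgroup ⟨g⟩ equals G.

G is cyclic of order 15. An element generates G iff its order is 15, and a cyclic group of order 15 has exactly φ(15) = 8 such elements.

Answer: 8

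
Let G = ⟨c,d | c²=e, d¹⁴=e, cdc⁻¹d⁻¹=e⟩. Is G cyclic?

|G| = 28, but the maximum element order in G is 14 < 28. No single element generates all of G, so G is not cyclic.

Answer: No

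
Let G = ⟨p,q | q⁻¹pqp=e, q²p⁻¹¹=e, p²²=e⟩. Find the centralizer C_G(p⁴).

⟨p⁴⟩ ⊆ C_G(p⁴) since powers of p⁴ commute with p⁴; so |C_G(p⁴)| ≥ |⟨p⁴⟩| = 11.
By orbit–stabilizer, |C_G(p⁴)| = |G| / |conj. class of p⁴| = 44 / 2 = 22.
The 22 elements commuting with p⁴ are {e, p, p², p³, p⁴, p⁵, p⁶, p⁷, p⁸, p⁹, p¹⁰, p¹¹, p¹², p¹³, p¹⁴, p¹⁵, p¹⁶, p¹⁷, p¹⁸, p¹⁹, p²⁰, p²¹}.

Answer: {e, p, p², p³, p⁴, p⁵, p⁶, p⁷, p⁸, p⁹, p¹⁰, p¹¹, p¹², p¹³, p¹⁴, p¹⁵, p¹⁶, p¹⁷, p¹⁸, p¹⁹, p²⁰, p²¹}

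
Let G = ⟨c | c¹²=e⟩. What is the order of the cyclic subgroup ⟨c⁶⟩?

|⟨c⁶⟩| equals the order of c⁶. Compute successive powers until reaching e:
  (c⁶)¹ = c⁶, (c⁶)² = e.
The smallest positive k with (c⁶)ᵏ = e is 2, so |⟨c⁶⟩| = 2.

Answer: 2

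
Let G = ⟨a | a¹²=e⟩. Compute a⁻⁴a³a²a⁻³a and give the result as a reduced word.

Multiply left to right, reducing at each step:
  (a⁸) · a³ = a¹¹
  (a¹¹) · a² = a
  a · a⁻³ = a¹⁰
  (a¹⁰) · a = a¹¹

Answer: a¹¹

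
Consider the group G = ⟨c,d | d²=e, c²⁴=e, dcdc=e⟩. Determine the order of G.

Enumerate words in the generators, reducing via the relations: the distinct elements are
  {c, d, e, cd, c², c³, c⁴, c⁵, c⁶, c⁷, c⁸, c⁹, c²d, c²², c²³, c²¹, c²⁰, c³d, c¹², c¹³, c¹¹, c¹⁰, c¹⁴, c¹⁵, c¹⁶, c¹⁷, c¹⁸, c¹⁹, c⁴d, c⁵d, c⁶d, c⁷d, c⁸d, c⁹d, c²²d, c²³d, c²¹d, c²⁰d, c¹²d, c¹³d, c¹¹d, c¹⁰d, c¹⁴d, c¹⁵d, c¹⁶d, c¹⁷d, c¹⁸d, c¹⁹d}.
No further products give new elements, so |G| = 48.

Answer: 48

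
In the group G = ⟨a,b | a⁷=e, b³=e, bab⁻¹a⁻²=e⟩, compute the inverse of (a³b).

The order of (a³b) is 3 (smallest k with (a³b)ᵏ = e), so (a³b)⁻¹ = (a³b)² = a²b².
Check: (a³b) · (a²b²) → (a³b) · a² = b;   b · b² = e, giving e as required.

Answer: a²b²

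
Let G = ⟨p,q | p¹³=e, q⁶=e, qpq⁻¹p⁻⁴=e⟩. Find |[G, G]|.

G' = [G, G] is generated by all commutators. The generator-pair commutators are: [p, q] = p¹⁰.
The subgroup they normally generate is {e, p, p², p³, p⁴, p⁵, p⁶, p⁷, p⁸, p⁹, p¹⁰, p¹¹, p¹²}, of order 13.
Check: |G/G'| = 78/13 = 6 is the order of the abelianisation.

Answer: 13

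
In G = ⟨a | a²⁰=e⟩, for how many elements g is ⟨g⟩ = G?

G is cyclic of order 20. An element generates G iff its order is 20, and a cyclic group of order 20 has exactly φ(20) = 8 such elements.

Answer: 8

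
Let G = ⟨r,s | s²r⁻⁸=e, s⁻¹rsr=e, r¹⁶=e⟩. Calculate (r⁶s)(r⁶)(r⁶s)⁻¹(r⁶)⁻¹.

[(r⁶s), (r⁶)] = (r⁶s)·(r⁶)·(r⁶s)⁻¹·(r⁶)⁻¹.
  (r⁶s) · (r⁶) = s
  s · (r⁶s⁻¹) = r¹⁰
  (r¹⁰) · (r¹⁰) = r⁴

Answer: r⁴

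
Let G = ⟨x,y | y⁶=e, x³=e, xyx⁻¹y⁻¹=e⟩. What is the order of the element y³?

Compute successive powers until reaching e:
  (y³)¹ = y³, (y³)² = e.
The smallest positive k with (y³)ᵏ = e is 2.

Answer: 2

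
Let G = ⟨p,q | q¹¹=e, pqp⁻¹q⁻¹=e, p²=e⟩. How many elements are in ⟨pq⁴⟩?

|⟨pq⁴⟩| equals the order of pq⁴. Compute successive powers until reaching e:
  (pq⁴)¹ = pq⁴, (pq⁴)² = q⁸, (pq⁴)³ = pq, (pq⁴)⁴ = q⁵, (pq⁴)⁵ = pq⁹, (pq⁴)⁶ = q², (pq⁴)⁷ = pq⁶, (pq⁴)⁸ = q¹⁰, (pq⁴)⁹ = pq³, (pq⁴)¹⁰ = q⁷, (pq⁴)¹¹ = p, (pq⁴)¹² = q⁴, (pq⁴)¹³ = pq⁸, (pq⁴)¹⁴ = q, (pq⁴)¹⁵ = pq⁵, (pq⁴)¹⁶ = q⁹, (pq⁴)¹⁷ = pq², (pq⁴)¹⁸ = q⁶, (pq⁴)¹⁹ = pq¹⁰, (pq⁴)²⁰ = q³, (pq⁴)²¹ = pq⁷, (pq⁴)²² = e.
The smallest positive k with (pq⁴)ᵏ = e is 22, so |⟨pq⁴⟩| = 22.

Answer: 22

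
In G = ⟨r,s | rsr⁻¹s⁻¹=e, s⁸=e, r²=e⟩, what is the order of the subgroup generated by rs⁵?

|⟨rs⁵⟩| equals the order of rs⁵. Compute successive powers until reaching e:
  (rs⁵)¹ = rs⁵, (rs⁵)² = s², (rs⁵)³ = rs⁷, (rs⁵)⁴ = s⁴, (rs⁵)⁵ = rs, (rs⁵)⁶ = s⁶, (rs⁵)⁷ = rs³, (rs⁵)⁸ = e.
The smallest positive k with (rs⁵)ᵏ = e is 8, so |⟨rs⁵⟩| = 8.

Answer: 8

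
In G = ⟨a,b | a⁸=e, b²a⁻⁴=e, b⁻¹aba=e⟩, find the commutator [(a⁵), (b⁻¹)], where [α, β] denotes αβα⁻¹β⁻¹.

[(a⁵), (b⁻¹)] = (a⁵)·(b⁻¹)·(a⁵)⁻¹·(b⁻¹)⁻¹.
  (a⁵) · (b⁻¹) = ab
  (ab) · (a³) = a²b⁻¹
  (a²b⁻¹) · b = a²

Answer: a²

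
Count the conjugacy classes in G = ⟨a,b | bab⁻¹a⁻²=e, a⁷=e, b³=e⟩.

The conjugacy classes (representative and size) are:
  [e] (size 1), [a²] (size 3), [a⁵] (size 3), [b] (size 7), [b²] (size 7).
Class equation: 1 + 3 + 3 + 7 + 7 = 21 = |G|. So G has 5 conjugacy classes.

Answer: 5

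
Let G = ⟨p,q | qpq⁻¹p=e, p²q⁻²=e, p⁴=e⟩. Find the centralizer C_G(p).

⟨p⟩ ⊆ C_G(p) since powers of p commute with p; so |C_G(p)| ≥ |⟨p⟩| = 4.
By orbit–stabilizer, |C_G(p)| = |G| / |conj. class of p| = 8 / 2 = 4.
The 4 elements commuting with p are {e, p, p², p³}.

Answer: {e, p, p², p³}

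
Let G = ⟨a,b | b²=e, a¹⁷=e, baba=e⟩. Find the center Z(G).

An element z ∈ Z(G) iff z commutes with every generator.
For example e is central: e·a = a = a·e; e·b = b = b·e.
Whereas a ∉ Z(G) since a·b = ab ≠ a¹⁶b = b·a.
Checking each of the 34 elements this way gives Z(G) = {e}, of order 1.

Answer: {e}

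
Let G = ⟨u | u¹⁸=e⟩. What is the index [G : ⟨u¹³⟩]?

First find ord(u¹³) by computing successive powers:
  (u¹³)¹ = u¹³, (u¹³)² = u⁸, (u¹³)³ = u³, (u¹³)⁴ = u¹⁶, (u¹³)⁵ = u¹¹, (u¹³)⁶ = u⁶, (u¹³)⁷ = u, (u¹³)⁸ = u¹⁴, (u¹³)⁹ = u⁹, (u¹³)¹⁰ = u⁴, (u¹³)¹¹ = u¹⁷, (u¹³)¹² = u¹², (u¹³)¹³ = u⁷, (u¹³)¹⁴ = u², (u¹³)¹⁵ = u¹⁵, (u¹³)¹⁶ = u¹⁰, (u¹³)¹⁷ = u⁵, (u¹³)¹⁸ = e.
So |⟨u¹³⟩| = ord(u¹³) = 18. With |G| = 18, by Lagrange [G : ⟨u¹³⟩] = 18/18 = 1.

Answer: 1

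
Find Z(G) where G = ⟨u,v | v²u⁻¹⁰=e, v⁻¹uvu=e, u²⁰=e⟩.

An element z ∈ Z(G) iff z commutes with every generator.
For example u¹⁰ is central: (u¹⁰)·u = u¹¹ = u·(u¹⁰); (u¹⁰)·v = v⁻¹ = v·(u¹⁰).
Whereas u ∉ Z(G) since u·v = uv ≠ u⁹v⁻¹ = v·u.
Checking each of the 40 elements this way gives Z(G) = {e, u¹⁰}, of order 2.

Answer: {e, u¹⁰}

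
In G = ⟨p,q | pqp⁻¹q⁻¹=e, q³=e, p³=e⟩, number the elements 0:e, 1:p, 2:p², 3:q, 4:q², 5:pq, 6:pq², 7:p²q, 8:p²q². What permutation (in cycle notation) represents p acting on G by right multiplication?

(0 1 2)(3 5 7)(4 6 8)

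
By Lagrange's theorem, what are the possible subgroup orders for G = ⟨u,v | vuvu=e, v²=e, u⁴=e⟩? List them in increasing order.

|G| = 8 = 2³. By Lagrange's theorem the order of any subgroup divides 8; the divisors of 8 are 1, 2, 4, 8.

Answer: 1, 2, 4, 8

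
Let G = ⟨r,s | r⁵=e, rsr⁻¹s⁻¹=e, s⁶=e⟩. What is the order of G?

Enumerate words in the generators, reducing via the relations: the distinct elements are
  {e, r, s, rs, r², r³, r⁴, s², s³, s⁴, s⁵, rs², rs³, rs⁴, rs⁵, r²s, r³s, r⁴s, r²s², r²s³, r²s⁴, r²s⁵, r³s², r³s³, r³s⁴, r³s⁵, r⁴s², r⁴s³, r⁴s⁴, r⁴s⁵}.
No further products give new elements, so |G| = 30.

Answer: 30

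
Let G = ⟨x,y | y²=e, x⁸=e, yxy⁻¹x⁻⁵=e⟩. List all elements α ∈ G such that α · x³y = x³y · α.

⟨x³y⟩ ⊆ C_G(x³y) since powers of x³y commute with x³y; so |C_G(x³y)| ≥ |⟨x³y⟩| = 8.
By orbit–stabilizer, |C_G(x³y)| = |G| / |conj. class of x³y| = 16 / 2 = 8.
The 8 elements commuting with x³y are {e, x², x⁴, x⁶, x⁵y, xy, x⁷y, x³y}.

Answer: {e, x², x⁴, x⁶, x⁵y, xy, x⁷y, x³y}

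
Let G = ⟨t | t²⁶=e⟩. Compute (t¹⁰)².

Compute successive powers of (t¹⁰), reducing at each step:
  (t¹⁰)²: (t¹⁰) · t¹⁰ = t²⁰

Answer: t²⁰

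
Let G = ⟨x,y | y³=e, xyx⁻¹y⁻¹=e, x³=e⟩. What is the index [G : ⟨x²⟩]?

First find ord(x²) by computing successive powers:
  (x²)¹ = x², (x²)² = x, (x²)³ = e.
So |⟨x²⟩| = ord(x²) = 3. With |G| = 9, by Lagrange [G : ⟨x²⟩] = 9/3 = 3.

Answer: 3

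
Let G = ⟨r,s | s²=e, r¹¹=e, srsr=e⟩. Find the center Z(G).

An element z ∈ Z(G) iff z commutes with every generator.
For example e is central: e·r = r = r·e; e·s = s = s·e.
Whereas r ∉ Z(G) since r·s = rs ≠ r¹⁰s = s·r.
Checking each of the 22 elements this way gives Z(G) = {e}, of order 1.

Answer: {e}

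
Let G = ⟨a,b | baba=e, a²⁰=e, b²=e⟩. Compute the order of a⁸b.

Compute successive powers until reaching e:
  (a⁸b)¹ = a⁸b, (a⁸b)² = e.
The smallest positive k with (a⁸b)ᵏ = e is 2.

Answer: 2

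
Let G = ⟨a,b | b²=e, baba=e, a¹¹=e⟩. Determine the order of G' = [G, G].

G' = [G, G] is generated by all commutators. The generator-pair commutators are: [a, b] = a².
The subgroup they normally generate is {e, a, a², a³, a⁴, a⁵, a⁶, a⁷, a⁸, a⁹, a¹⁰}, of order 11.
Check: |G/G'| = 22/11 = 2 is the order of the abelianisation.

Answer: 11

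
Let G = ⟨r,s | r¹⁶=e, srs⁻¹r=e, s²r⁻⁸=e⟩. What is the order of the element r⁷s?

Compute successive powers until reaching e:
  (r⁷s)¹ = r⁷s, (r⁷s)² = r⁸, (r⁷s)³ = r⁷s⁻¹, (r⁷s)⁴ = e.
The smallest positive k with (r⁷s)ᵏ = e is 4.

Answer: 4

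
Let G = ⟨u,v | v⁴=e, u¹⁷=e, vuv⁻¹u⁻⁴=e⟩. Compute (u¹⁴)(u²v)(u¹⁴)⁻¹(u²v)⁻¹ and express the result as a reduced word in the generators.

[(u¹⁴), (u²v)] = (u¹⁴)·(u²v)·(u¹⁴)⁻¹·(u²v)⁻¹.
  (u¹⁴) · (u²v) = u¹⁶v
  (u¹⁶v) · (u³) = u¹¹v
  (u¹¹v) · (u⁸v³) = u⁹

Answer: u⁹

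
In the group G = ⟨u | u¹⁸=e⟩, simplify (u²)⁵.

Compute successive powers of (u²), reducing at each step:
  (u²)²: (u²) · u² = u⁴
  (u²)³: (u⁴) · u² = u⁶
  (u²)⁴: (u⁶) · u² = u⁸
  (u²)⁵: (u⁸) · u² = u¹⁰

Answer: u¹⁰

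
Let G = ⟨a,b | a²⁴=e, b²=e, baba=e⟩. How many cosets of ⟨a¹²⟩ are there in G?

First find ord(a¹²) by computing successive powers:
  (a¹²)¹ = a¹², (a¹²)² = e.
So |⟨a¹²⟩| = ord(a¹²) = 2. With |G| = 48, by Lagrange [G : ⟨a¹²⟩] = 48/2 = 24.

Answer: 24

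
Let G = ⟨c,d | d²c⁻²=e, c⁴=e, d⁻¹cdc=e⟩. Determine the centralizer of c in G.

⟨c⟩ ⊆ C_G(c) since powers of c commute with c; so |C_G(c)| ≥ |⟨c⟩| = 4.
By orbit–stabilizer, |C_G(c)| = |G| / |conj. class of c| = 8 / 2 = 4.
The 4 elements commuting with c are {e, c, c², c³}.

Answer: {e, c, c², c³}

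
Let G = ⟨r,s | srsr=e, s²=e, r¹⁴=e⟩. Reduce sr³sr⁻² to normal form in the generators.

Multiply left to right, reducing at each step:
  s · r³ = r¹¹s
  (r¹¹s) · s = r¹¹
  (r¹¹) · r⁻² = r⁹

Answer: r⁹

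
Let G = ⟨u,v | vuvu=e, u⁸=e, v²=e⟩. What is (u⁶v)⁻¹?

The order of (u⁶v) is 2 (smallest k with (u⁶v)ᵏ = e), so (u⁶v)⁻¹ = (u⁶v)¹ = u⁶v.
Check: (u⁶v) · (u⁶v) → (u⁶v) · u⁶ = v;   v · v = e, giving e as required.

Answer: u⁶v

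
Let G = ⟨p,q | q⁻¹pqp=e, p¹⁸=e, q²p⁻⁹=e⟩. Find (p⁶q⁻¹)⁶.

Compute successive powers of (p⁶q⁻¹), reducing at each step:
  (p⁶q⁻¹)²: (p⁶q⁻¹) · p⁶ = q⁻¹;   (q⁻¹) · q⁻¹ = p⁹
  (p⁶q⁻¹)³: (p⁹) · p⁶ = p¹⁵;   (p¹⁵) · q⁻¹ = p⁶q
  (p⁶q⁻¹)⁴: (p⁶q) · p⁶ = q;   q · q⁻¹ = e
  (p⁶q⁻¹)⁵: e · p⁶ = p⁶;   (p⁶) · q⁻¹ = p⁶q⁻¹
  (p⁶q⁻¹)⁶: (p⁶q⁻¹) · p⁶ = q⁻¹;   (q⁻¹) · q⁻¹ = p⁹

Answer: p⁹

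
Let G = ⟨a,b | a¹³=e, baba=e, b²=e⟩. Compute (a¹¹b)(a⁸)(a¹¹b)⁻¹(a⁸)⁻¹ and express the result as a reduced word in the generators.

[(a¹¹b), (a⁸)] = (a¹¹b)·(a⁸)·(a¹¹b)⁻¹·(a⁸)⁻¹.
  (a¹¹b) · (a⁸) = a³b
  (a³b) · (a¹¹b) = a⁵
  (a⁵) · (a⁵) = a¹⁰

Answer: a¹⁰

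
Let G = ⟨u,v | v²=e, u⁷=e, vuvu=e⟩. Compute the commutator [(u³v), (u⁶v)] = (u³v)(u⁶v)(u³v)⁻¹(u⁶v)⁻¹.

[(u³v), (u⁶v)] = (u³v)·(u⁶v)·(u³v)⁻¹·(u⁶v)⁻¹.
  (u³v) · (u⁶v) = u⁴
  (u⁴) · (u³v) = v
  v · (u⁶v) = u

Answer: u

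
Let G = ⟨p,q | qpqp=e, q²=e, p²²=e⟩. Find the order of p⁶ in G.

Compute successive powers until reaching e:
  (p⁶)¹ = p⁶, (p⁶)² = p¹², (p⁶)³ = p¹⁸, (p⁶)⁴ = p², (p⁶)⁵ = p⁸, (p⁶)⁶ = p¹⁴, (p⁶)⁷ = p²⁰, (p⁶)⁸ = p⁴, (p⁶)⁹ = p¹⁰, (p⁶)¹⁰ = p¹⁶, (p⁶)¹¹ = e.
The smallest positive k with (p⁶)ᵏ = e is 11.

Answer: 11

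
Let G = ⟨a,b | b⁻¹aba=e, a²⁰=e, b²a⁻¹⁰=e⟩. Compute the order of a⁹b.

Compute successive powers until reaching e:
  (a⁹b)¹ = a⁹b, (a⁹b)² = a¹⁰, (a⁹b)³ = a⁹b⁻¹, (a⁹b)⁴ = e.
The smallest positive k with (a⁹b)ᵏ = e is 4.

Answer: 4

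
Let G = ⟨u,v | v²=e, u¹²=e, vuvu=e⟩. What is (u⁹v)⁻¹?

The order of (u⁹v) is 2 (smallest k with (u⁹v)ᵏ = e), so (u⁹v)⁻¹ = (u⁹v)¹ = u⁹v.
Check: (u⁹v) · (u⁹v) → (u⁹v) · u⁹ = v;   v · v = e, giving e as required.

Answer: u⁹v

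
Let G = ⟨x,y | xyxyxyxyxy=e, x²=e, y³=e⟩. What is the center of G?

An element z ∈ Z(G) iff z commutes with every generator.
For example e is central: e·x = x = x·e; e·y = y = y·e.
Whereas x ∉ Z(G) since x·y = xy ≠ yx = y·x.
Checking each of the 60 elements this way gives Z(G) = {e}, of order 1.

Answer: {e}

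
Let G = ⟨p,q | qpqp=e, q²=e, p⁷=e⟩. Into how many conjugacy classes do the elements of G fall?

The conjugacy classes (representative and size) are:
  [e] (size 1), [p⁶] (size 2), [p⁵] (size 2), [p⁴] (size 2), [pq] (size 7).
Class equation: 1 + 2 + 2 + 2 + 7 = 14 = |G|. So G has 5 conjugacy classes.

Answer: 5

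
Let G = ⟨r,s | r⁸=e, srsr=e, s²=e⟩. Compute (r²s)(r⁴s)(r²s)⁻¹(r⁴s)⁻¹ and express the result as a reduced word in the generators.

[(r²s), (r⁴s)] = (r²s)·(r⁴s)·(r²s)⁻¹·(r⁴s)⁻¹.
  (r²s) · (r⁴s) = r⁶
  (r⁶) · (r²s) = s
  s · (r⁴s) = r⁴

Answer: r⁴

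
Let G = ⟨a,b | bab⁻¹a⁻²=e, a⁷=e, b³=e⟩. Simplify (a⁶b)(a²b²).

Compute (a⁶b) · (a²b²) by multiplying left to right and reducing via the relations at each step:
  (a⁶b) · a² = a³b
  (a³b) · b² = a³

Answer: a³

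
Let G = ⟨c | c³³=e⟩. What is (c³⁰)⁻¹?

The order of (c³⁰) is 11 (smallest k with (c³⁰)ᵏ = e), so (c³⁰)⁻¹ = (c³⁰)¹⁰ = c³.
Check: (c³⁰) · (c³) → (c³⁰) · c³ = e, giving e as required.

Answer: c³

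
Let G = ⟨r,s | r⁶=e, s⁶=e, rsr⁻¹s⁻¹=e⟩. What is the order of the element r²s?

Compute successive powers until reaching e:
  (r²s)¹ = r²s, (r²s)² = r⁴s², (r²s)³ = s³, (r²s)⁴ = r²s⁴, (r²s)⁵ = r⁴s⁵, (r²s)⁶ = e.
The smallest positive k with (r²s)ᵏ = e is 6.

Answer: 6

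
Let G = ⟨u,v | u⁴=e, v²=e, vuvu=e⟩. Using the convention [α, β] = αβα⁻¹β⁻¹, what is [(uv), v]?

[(uv), v] = (uv)·v·(uv)⁻¹·v⁻¹.
  (uv) · v = u
  u · (uv) = u²v
  (u²v) · v = u²

Answer: u²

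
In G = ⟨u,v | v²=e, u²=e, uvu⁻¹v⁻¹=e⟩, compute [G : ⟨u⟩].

First find ord(u) by computing successive powers:
  u¹ = u, u² = e.
So |⟨u⟩| = ord(u) = 2. With |G| = 4, by Lagrange [G : ⟨u⟩] = 4/2 = 2.

Answer: 2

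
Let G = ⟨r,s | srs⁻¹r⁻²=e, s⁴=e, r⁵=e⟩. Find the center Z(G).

An element z ∈ Z(G) iff z commutes with every generator.
For example e is central: e·r = r = r·e; e·s = s = s·e.
Whereas r ∉ Z(G) since r·s = rs ≠ r²s = s·r.
Checking each of the 20 elements this way gives Z(G) = {e}, of order 1.

Answer: {e}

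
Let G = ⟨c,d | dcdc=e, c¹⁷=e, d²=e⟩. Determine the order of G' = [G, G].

G' = [G, G] is generated by all commutators. The generator-pair commutators are: [c, d] = c².
The subgroup they normally generate is {e, c, c², c³, c⁴, c⁵, c⁶, c⁷, c⁸, c⁹, c¹⁰, c¹¹, c¹², c¹³, c¹⁴, c¹⁵, c¹⁶}, of order 17.
Check: |G/G'| = 34/17 = 2 is the order of the abelianisation.

Answer: 17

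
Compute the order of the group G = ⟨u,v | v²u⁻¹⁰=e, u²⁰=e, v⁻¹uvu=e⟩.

Enumerate words in the generators, reducing via the relations: the distinct elements are
  {e, u, v, uv, u², u³, u⁴, u⁵, u⁶, u⁷, u⁸, u⁹, u²v, u³v, u¹², u¹³, u¹¹, u¹⁰, u¹⁴, u¹⁵, u¹⁶, u¹⁷, u¹⁸, u¹⁹, u⁴v, u⁵v, u⁶v, u⁷v, u⁸v, u⁹v, v⁻¹, uv⁻¹, u²v⁻¹, u³v⁻¹, u⁴v⁻¹, u⁵v⁻¹, u⁶v⁻¹, u⁷v⁻¹, u⁸v⁻¹, u⁹v⁻¹}.
No further products give new elements, so |G| = 40.

Answer: 40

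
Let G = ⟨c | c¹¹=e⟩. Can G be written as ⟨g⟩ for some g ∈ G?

|G| = 11. The element c has order 11 (its powers give 11 distinct elements), so ⟨c⟩ = G and G is cyclic.

Answer: Yes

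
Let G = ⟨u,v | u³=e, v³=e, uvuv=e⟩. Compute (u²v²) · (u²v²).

Compute (u²v²) · (u²v²) by multiplying left to right and reducing via the relations at each step:
  (u²v²) · u² = v
  v · v² = e

Answer: e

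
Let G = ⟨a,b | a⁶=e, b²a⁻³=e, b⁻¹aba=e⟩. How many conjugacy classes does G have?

The conjugacy classes (representative and size) are:
  [e] (size 1), [a] (size 2), [a²] (size 2), [a³] (size 1), [ab⁻¹] (size 3), [a²b⁻¹] (size 3).
Class equation: 1 + 2 + 2 + 1 + 3 + 3 = 12 = |G|. So G has 6 conjugacy classes.

Answer: 6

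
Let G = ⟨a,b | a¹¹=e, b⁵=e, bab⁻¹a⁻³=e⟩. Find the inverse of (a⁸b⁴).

The order of (a⁸b⁴) is 5 (smallest k with (a⁸b⁴)ᵏ = e), so (a⁸b⁴)⁻¹ = (a⁸b⁴)⁴ = a⁹b.
Check: (a⁸b⁴) · (a⁹b) → (a⁸b⁴) · a⁹ = b⁴;   (b⁴) · b = e, giving e as required.

Answer: a⁹b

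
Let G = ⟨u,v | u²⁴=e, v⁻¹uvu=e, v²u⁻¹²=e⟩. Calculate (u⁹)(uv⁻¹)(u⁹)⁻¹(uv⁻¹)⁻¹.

[(u⁹), (uv⁻¹)] = (u⁹)·(uv⁻¹)·(u⁹)⁻¹·(uv⁻¹)⁻¹.
  (u⁹) · (uv⁻¹) = u¹⁰v⁻¹
  (u¹⁰v⁻¹) · (u¹⁵) = u⁷v
  (u⁷v) · (uv) = u¹⁸

Answer: u¹⁸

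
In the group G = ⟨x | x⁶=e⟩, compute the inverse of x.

The order of x is 6 (smallest k with xᵏ = e), so x⁻¹ = x⁵ = x⁵.
Check: x · (x⁵) → x · x⁵ = e, giving e as required.

Answer: x⁵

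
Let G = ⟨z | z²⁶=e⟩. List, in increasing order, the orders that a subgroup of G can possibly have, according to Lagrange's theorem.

|G| = 26 = 2 · 13. By Lagrange's theorem the order of any subgroup divides 26; the divisors of 26 are 1, 2, 13, 26.

Answer: 1, 2, 13, 26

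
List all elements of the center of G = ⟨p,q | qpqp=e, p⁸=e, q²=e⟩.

An element z ∈ Z(G) iff z commutes with every generator.
For example p⁴ is central: (p⁴)·p = p⁵ = p·(p⁴); (p⁴)·q = p⁴q = q·(p⁴).
Whereas p ∉ Z(G) since p·q = pq ≠ p⁷q = q·p.
Checking each of the 16 elements this way gives Z(G) = {e, p⁴}, of order 2.

Answer: {e, p⁴}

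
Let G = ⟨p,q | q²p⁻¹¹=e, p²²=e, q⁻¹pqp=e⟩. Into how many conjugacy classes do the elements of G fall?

The conjugacy classes (representative and size) are:
  [e] (size 1), [p²¹] (size 2), [p²] (size 2), [p³] (size 2), [p¹⁸] (size 2), [p¹⁷] (size 2), [p⁶] (size 2), [p⁷] (size 2), [p⁸] (size 2), [p¹³] (size 2), [p¹²] (size 2), [p¹¹] (size 1), [p¹⁰q] (size 11), [p⁷q] (size 11).
Class equation: 1 + 2 + 2 + 2 + 2 + 2 + 2 + 2 + 2 + 2 + 2 + 1 + 11 + 11 = 44 = |G|. So G has 14 conjugacy classes.

Answer: 14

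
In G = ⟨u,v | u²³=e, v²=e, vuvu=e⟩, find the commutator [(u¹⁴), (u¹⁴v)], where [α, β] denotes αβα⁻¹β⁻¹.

[(u¹⁴), (u¹⁴v)] = (u¹⁴)·(u¹⁴v)·(u¹⁴)⁻¹·(u¹⁴v)⁻¹.
  (u¹⁴) · (u¹⁴v) = u⁵v
  (u⁵v) · (u⁹) = u¹⁹v
  (u¹⁹v) · (u¹⁴v) = u⁵

Answer: u⁵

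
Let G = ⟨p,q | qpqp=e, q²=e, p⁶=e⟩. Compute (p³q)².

Compute successive powers of (p³q), reducing at each step:
  (p³q)²: (p³q) · p³ = q;   q · q = e

Answer: e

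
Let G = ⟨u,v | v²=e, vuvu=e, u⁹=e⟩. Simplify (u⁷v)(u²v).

Compute (u⁷v) · (u²v) by multiplying left to right and reducing via the relations at each step:
  (u⁷v) · u² = u⁵v
  (u⁵v) · v = u⁵

Answer: u⁵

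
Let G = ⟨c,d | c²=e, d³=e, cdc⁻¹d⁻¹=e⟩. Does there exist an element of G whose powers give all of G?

|G| = 6. The element cd has order 6 (its powers give 6 distinct elements), so ⟨cd⟩ = G and G is cyclic.

Answer: Yes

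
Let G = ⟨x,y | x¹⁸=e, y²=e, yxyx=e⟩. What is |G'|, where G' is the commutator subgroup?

G' = [G, G] is generated by all commutators. The generator-pair commutators are: [x, y] = x².
The subgroup they normally generate is {e, x², x⁴, x⁶, x⁸, x¹⁰, x¹², x¹⁴, x¹⁶}, of order 9.
Check: |G/G'| = 36/9 = 4 is the order of the abelianisation.

Answer: 9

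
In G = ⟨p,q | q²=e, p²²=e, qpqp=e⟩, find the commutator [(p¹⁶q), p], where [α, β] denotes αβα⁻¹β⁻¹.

[(p¹⁶q), p] = (p¹⁶q)·p·(p¹⁶q)⁻¹·p⁻¹.
  (p¹⁶q) · p = p¹⁵q
  (p¹⁵q) · (p¹⁶q) = p²¹
  (p²¹) · (p²¹) = p²⁰

Answer: p²⁰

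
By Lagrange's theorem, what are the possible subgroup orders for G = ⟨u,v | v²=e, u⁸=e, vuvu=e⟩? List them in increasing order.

|G| = 16 = 2⁴. By Lagrange's theorem the order of any subgroup divides 16; the divisors of 16 are 1, 2, 4, 8, 16.

Answer: 1, 2, 4, 8, 16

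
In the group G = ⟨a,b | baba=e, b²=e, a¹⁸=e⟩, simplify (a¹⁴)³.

Compute successive powers of (a¹⁴), reducing at each step:
  (a¹⁴)²: (a¹⁴) · a¹⁴ = a¹⁰
  (a¹⁴)³: (a¹⁰) · a¹⁴ = a⁶

Answer: a⁶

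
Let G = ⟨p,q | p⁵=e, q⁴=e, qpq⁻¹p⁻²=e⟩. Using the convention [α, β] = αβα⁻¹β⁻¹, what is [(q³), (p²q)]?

[(q³), (p²q)] = (q³)·(p²q)·(q³)⁻¹·(p²q)⁻¹.
  (q³) · (p²q) = p
  p · q = pq
  (pq) · (p⁴q³) = p⁴

Answer: p⁴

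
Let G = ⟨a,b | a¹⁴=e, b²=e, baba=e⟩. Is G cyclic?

Every cyclic group is abelian. But a·b = ab while b·a = a¹³b, so a·b ≠ b·a and G is not abelian. Hence G is not cyclic.

Answer: No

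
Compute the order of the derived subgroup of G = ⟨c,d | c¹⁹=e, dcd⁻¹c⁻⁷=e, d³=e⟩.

G' = [G, G] is generated by all commutators. The generator-pair commutators are: [c, d] = c¹³.
The subgroup they normally generate is {e, c, c², c³, c⁴, c⁵, c⁶, c⁷, c⁸, c⁹, c¹⁰, c¹¹, c¹², c¹³, c¹⁴, c¹⁵, c¹⁶, c¹⁷, c¹⁸}, of order 19.
Check: |G/G'| = 57/19 = 3 is the order of the abelianisation.

Answer: 19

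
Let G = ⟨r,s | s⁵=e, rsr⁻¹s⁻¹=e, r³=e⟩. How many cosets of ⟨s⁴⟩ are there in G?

First find ord(s⁴) by computing successive powers:
  (s⁴)¹ = s⁴, (s⁴)² = s³, (s⁴)³ = s², (s⁴)⁴ = s, (s⁴)⁵ = e.
So |⟨s⁴⟩| = ord(s⁴) = 5. With |G| = 15, by Lagrange [G : ⟨s⁴⟩] = 15/5 = 3.

Answer: 3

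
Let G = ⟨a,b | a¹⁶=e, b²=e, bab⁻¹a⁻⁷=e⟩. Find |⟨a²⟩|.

|⟨a²⟩| equals the order of a². Compute successive powers until reaching e:
  (a²)¹ = a², (a²)² = a⁴, (a²)³ = a⁶, (a²)⁴ = a⁸, (a²)⁵ = a¹⁰, (a²)⁶ = a¹², (a²)⁷ = a¹⁴, (a²)⁸ = e.
The smallest positive k with (a²)ᵏ = e is 8, so |⟨a²⟩| = 8.

Answer: 8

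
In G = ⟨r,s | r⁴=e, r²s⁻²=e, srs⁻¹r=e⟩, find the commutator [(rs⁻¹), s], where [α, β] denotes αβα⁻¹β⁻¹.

[(rs⁻¹), s] = (rs⁻¹)·s·(rs⁻¹)⁻¹·s⁻¹.
  (rs⁻¹) · s = r
  r · (rs) = s⁻¹
  (s⁻¹) · (s⁻¹) = r²

Answer: r²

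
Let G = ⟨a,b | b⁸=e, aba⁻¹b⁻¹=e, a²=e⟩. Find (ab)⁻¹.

The order of (ab) is 8 (smallest k with (ab)ᵏ = e), so (ab)⁻¹ = (ab)⁷ = ab⁷.
Check: (ab) · (ab⁷) → (ab) · a = b;   b · b⁷ = e, giving e as required.

Answer: ab⁷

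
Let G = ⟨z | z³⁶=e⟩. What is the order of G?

G is generated by a single element, so G is cyclic. The relator gives z³⁶ = e and no smaller power is forced to be e, so the 36 powers {e, z, z², z³, z⁴, z⁵, z⁶, z⁷, z⁸, z⁹, z²², z²³, z²¹, z²⁰, z²⁴, z²⁵, z²⁶, z²⁷, z²⁸, z²⁹, z³², z³³, z³¹, z³⁰, z³⁴, z³⁵, z¹², z¹³, z¹¹, z¹⁰, z¹⁴, z¹⁵, z¹⁶, z¹⁷, z¹⁸, z¹⁹} are distinct. Hence |G| = 36.

Answer: 36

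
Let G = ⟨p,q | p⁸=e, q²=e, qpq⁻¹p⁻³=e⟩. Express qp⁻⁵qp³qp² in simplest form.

Multiply left to right, reducing at each step:
  q · p⁻⁵ = pq
  (pq) · q = p
  p · p³ = p⁴
  (p⁴) · q = p⁴q
  (p⁴q) · p² = p²q

Answer: p²q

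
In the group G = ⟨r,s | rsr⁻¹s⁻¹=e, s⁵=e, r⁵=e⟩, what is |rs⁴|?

Compute successive powers until reaching e:
  (rs⁴)¹ = rs⁴, (rs⁴)² = r²s³, (rs⁴)³ = r³s², (rs⁴)⁴ = r⁴s, (rs⁴)⁵ = e.
The smallest positive k with (rs⁴)ᵏ = e is 5.

Answer: 5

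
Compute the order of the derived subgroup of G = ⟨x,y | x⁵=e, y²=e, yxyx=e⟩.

G' = [G, G] is generated by all commutators. The generator-pair commutators are: [x, y] = x².
The subgroup they normally generate is {e, x, x², x³, x⁴}, of order 5.
Check: |G/G'| = 10/5 = 2 is the order of the abelianisation.

Answer: 5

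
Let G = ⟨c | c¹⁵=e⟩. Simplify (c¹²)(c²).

Compute (c¹²) · (c²) by multiplying left to right and reducing via the relations at each step:
  (c¹²) · c² = c¹⁴

Answer: c¹⁴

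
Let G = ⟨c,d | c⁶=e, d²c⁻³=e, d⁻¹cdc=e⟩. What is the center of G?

An element z ∈ Z(G) iff z commutes with every generator.
For example c³ is central: (c³)·c = c⁴ = c·(c³); (c³)·d = d⁻¹ = d·(c³).
Whereas c ∉ Z(G) since c·d = cd ≠ c²d⁻¹ = d·c.
Checking each of the 12 elements this way gives Z(G) = {e, c³}, of order 2.

Answer: {e, c³}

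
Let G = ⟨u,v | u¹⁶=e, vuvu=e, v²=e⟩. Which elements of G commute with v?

⟨v⟩ ⊆ C_G(v) since powers of v commute with v; so |C_G(v)| ≥ |⟨v⟩| = 2.
By orbit–stabilizer, |C_G(v)| = |G| / |conj. class of v| = 32 / 8 = 4.
The 4 elements commuting with v are {e, u⁸, v, u⁸v}.

Answer: {e, u⁸, v, u⁸v}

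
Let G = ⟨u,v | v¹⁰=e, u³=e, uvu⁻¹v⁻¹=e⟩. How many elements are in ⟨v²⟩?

|⟨v²⟩| equals the order of v². Compute successive powers until reaching e:
  (v²)¹ = v², (v²)² = v⁴, (v²)³ = v⁶, (v²)⁴ = v⁸, (v²)⁵ = e.
The smallest positive k with (v²)ᵏ = e is 5, so |⟨v²⟩| = 5.

Answer: 5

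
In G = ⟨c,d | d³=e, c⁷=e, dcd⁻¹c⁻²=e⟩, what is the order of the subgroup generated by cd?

|⟨cd⟩| equals the order of cd. Compute successive powers until reaching e:
  (cd)¹ = cd, (cd)² = c³d², (cd)³ = e.
The smallest positive k with (cd)ᵏ = e is 3, so |⟨cd⟩| = 3.

Answer: 3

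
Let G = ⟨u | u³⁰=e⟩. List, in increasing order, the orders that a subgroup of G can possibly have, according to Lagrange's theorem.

|G| = 30 = 2 · 3 · 5. By Lagrange's theorem the order of any subgroup divides 30; the divisors of 30 are 1, 2, 3, 5, 6, 10, 15, 30.

Answer: 1, 2, 3, 5, 6, 10, 15, 30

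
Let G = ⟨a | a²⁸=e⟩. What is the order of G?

G is generated by a single element, so G is cyclic. The relator gives a²⁸ = e and no smaller power is forced to be e, so the 28 powers {a, e, a², a³, a⁴, a⁵, a⁶, a⁷, a⁸, a⁹, a²², a²³, a²¹, a²⁰, a²⁴, a²⁵, a²⁶, a²⁷, a¹², a¹³, a¹¹, a¹⁰, a¹⁴, a¹⁵, a¹⁶, a¹⁷, a¹⁸, a¹⁹} are distinct. Hence |G| = 28.

Answer: 28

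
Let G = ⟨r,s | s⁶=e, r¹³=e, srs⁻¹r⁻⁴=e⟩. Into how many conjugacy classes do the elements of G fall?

The conjugacy classes (representative and size) are:
  [e] (size 1), [r⁴] (size 6), [r¹¹] (size 6), [r⁷s] (size 13), [r⁸s²] (size 13), [r¹²s³] (size 13), [r⁵s⁴] (size 13), [r¹¹s⁵] (size 13).
Class equation: 1 + 6 + 6 + 13 + 13 + 13 + 13 + 13 = 78 = |G|. So G has 8 conjugacy classes.

Answer: 8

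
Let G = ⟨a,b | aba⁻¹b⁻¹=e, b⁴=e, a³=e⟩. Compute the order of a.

Compute successive powers until reaching e:
  a¹ = a, a² = a², a³ = e.
The smallest positive k with aᵏ = e is 3.

Answer: 3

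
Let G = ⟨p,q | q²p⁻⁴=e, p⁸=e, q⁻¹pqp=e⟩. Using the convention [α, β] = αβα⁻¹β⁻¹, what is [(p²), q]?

[(p²), q] = (p²)·q·(p²)⁻¹·q⁻¹.
  (p²) · q = p²q
  (p²q) · (p⁶) = q⁻¹
  (q⁻¹) · (q⁻¹) = p⁴

Answer: p⁴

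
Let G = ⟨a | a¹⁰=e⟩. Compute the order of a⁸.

Compute successive powers until reaching e:
  (a⁸)¹ = a⁸, (a⁸)² = a⁶, (a⁸)³ = a⁴, (a⁸)⁴ = a², (a⁸)⁵ = e.
The smallest positive k with (a⁸)ᵏ = e is 5.

Answer: 5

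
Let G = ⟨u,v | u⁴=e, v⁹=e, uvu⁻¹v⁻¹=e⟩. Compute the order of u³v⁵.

Compute successive powers until reaching e:
  (u³v⁵)¹ = u³v⁵, (u³v⁵)² = u²v, (u³v⁵)³ = uv⁶, (u³v⁵)⁴ = v², (u³v⁵)⁵ = u³v⁷, (u³v⁵)⁶ = u²v³, (u³v⁵)⁷ = uv⁸, (u³v⁵)⁸ = v⁴, (u³v⁵)⁹ = u³, (u³v⁵)¹⁰ = u²v⁵, (u³v⁵)¹¹ = uv, (u³v⁵)¹² = v⁶, (u³v⁵)¹³ = u³v², (u³v⁵)¹⁴ = u²v⁷, (u³v⁵)¹⁵ = uv³, (u³v⁵)¹⁶ = v⁸, (u³v⁵)¹⁷ = u³v⁴, (u³v⁵)¹⁸ = u², (u³v⁵)¹⁹ = uv⁵, (u³v⁵)²⁰ = v, (u³v⁵)²¹ = u³v⁶, (u³v⁵)²² = u²v², (u³v⁵)²³ = uv⁷, (u³v⁵)²⁴ = v³, (u³v⁵)²⁵ = u³v⁸, (u³v⁵)²⁶ = u²v⁴, (u³v⁵)²⁷ = u, (u³v⁵)²⁸ = v⁵, (u³v⁵)²⁹ = u³v, (u³v⁵)³⁰ = u²v⁶, (u³v⁵)³¹ = uv², (u³v⁵)³² = v⁷, (u³v⁵)³³ = u³v³, (u³v⁵)³⁴ = u²v⁸, (u³v⁵)³⁵ = uv⁴, (u³v⁵)³⁶ = e.
The smallest positive k with (u³v⁵)ᵏ = e is 36.

Answer: 36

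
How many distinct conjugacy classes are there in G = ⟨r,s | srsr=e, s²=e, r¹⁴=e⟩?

The conjugacy classes (representative and size) are:
  [e] (size 1), [r¹³] (size 2), [r²] (size 2), [r³] (size 2), [r¹⁰] (size 2), [r⁵] (size 2), [r⁸] (size 2), [r⁷] (size 1), [r⁶s] (size 7), [r⁹s] (size 7).
Class equation: 1 + 2 + 2 + 2 + 2 + 2 + 2 + 1 + 7 + 7 = 28 = |G|. So G has 10 conjugacy classes.

Answer: 10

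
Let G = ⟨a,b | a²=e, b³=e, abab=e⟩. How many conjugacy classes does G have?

The conjugacy classes (representative and size) are:
  [e] (size 1), [ab²] (size 3), [b²] (size 2).
Class equation: 1 + 3 + 2 = 6 = |G|. So G has 3 conjugacy classes.

Answer: 3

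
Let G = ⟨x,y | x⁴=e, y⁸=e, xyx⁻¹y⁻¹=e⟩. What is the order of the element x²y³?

Compute successive powers until reaching e:
  (x²y³)¹ = x²y³, (x²y³)² = y⁶, (x²y³)³ = x²y, (x²y³)⁴ = y⁴, (x²y³)⁵ = x²y⁷, (x²y³)⁶ = y², (x²y³)⁷ = x²y⁵, (x²y³)⁸ = e.
The smallest positive k with (x²y³)ᵏ = e is 8.

Answer: 8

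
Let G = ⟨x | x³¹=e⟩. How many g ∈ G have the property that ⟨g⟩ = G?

G is cyclic of order 31. An element generates G iff its order is 31, and a cyclic group of order 31 has exactly φ(31) = 30 such elements.

Answer: 30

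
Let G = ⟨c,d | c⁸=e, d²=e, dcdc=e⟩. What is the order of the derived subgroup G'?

G' = [G, G] is generated by all commutators. The generator-pair commutators are: [c, d] = c².
The subgroup they normally generate is {e, c², c⁴, c⁶}, of order 4.
Check: |G/G'| = 16/4 = 4 is the order of the abelianisation.

Answer: 4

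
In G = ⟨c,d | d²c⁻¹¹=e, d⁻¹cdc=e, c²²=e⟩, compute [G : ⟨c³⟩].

First find ord(c³) by computing successive powers:
  (c³)¹ = c³, (c³)² = c⁶, (c³)³ = c⁹, (c³)⁴ = c¹², (c³)⁵ = c¹⁵, (c³)⁶ = c¹⁸, (c³)⁷ = c²¹, (c³)⁸ = c², (c³)⁹ = c⁵, (c³)¹⁰ = c⁸, (c³)¹¹ = c¹¹, (c³)¹² = c¹⁴, (c³)¹³ = c¹⁷, (c³)¹⁴ = c²⁰, (c³)¹⁵ = c, (c³)¹⁶ = c⁴, (c³)¹⁷ = c⁷, (c³)¹⁸ = c¹⁰, (c³)¹⁹ = c¹³, (c³)²⁰ = c¹⁶, (c³)²¹ = c¹⁹, (c³)²² = e.
So |⟨c³⟩| = ord(c³) = 22. With |G| = 44, by Lagrange [G : ⟨c³⟩] = 44/22 = 2.

Answer: 2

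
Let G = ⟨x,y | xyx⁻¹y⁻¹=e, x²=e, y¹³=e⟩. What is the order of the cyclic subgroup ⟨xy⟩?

|⟨xy⟩| equals the order of xy. Compute successive powers until reaching e:
  (xy)¹ = xy, (xy)² = y², (xy)³ = xy³, (xy)⁴ = y⁴, (xy)⁵ = xy⁵, (xy)⁶ = y⁶, (xy)⁷ = xy⁷, (xy)⁸ = y⁸, (xy)⁹ = xy⁹, (xy)¹⁰ = y¹⁰, (xy)¹¹ = xy¹¹, (xy)¹² = y¹², (xy)¹³ = x, (xy)¹⁴ = y, (xy)¹⁵ = xy², (xy)¹⁶ = y³, (xy)¹⁷ = xy⁴, (xy)¹⁸ = y⁵, (xy)¹⁹ = xy⁶, (xy)²⁰ = y⁷, (xy)²¹ = xy⁸, (xy)²² = y⁹, (xy)²³ = xy¹⁰, (xy)²⁴ = y¹¹, (xy)²⁵ = xy¹², (xy)²⁶ = e.
The smallest positive k with (xy)ᵏ = e is 26, so |⟨xy⟩| = 26.

Answer: 26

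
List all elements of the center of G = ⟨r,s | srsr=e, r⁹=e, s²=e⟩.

An element z ∈ Z(G) iff z commutes with every generator.
For example e is central: e·r = r = r·e; e·s = s = s·e.
Whereas r ∉ Z(G) since r·s = rs ≠ r⁸s = s·r.
Checking each of the 18 elements this way gives Z(G) = {e}, of order 1.

Answer: {e}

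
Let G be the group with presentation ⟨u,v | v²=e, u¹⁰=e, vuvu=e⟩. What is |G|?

Enumerate words in the generators, reducing via the relations: the distinct elements are
  {e, u, v, uv, u², u³, u⁴, u⁵, u⁶, u⁷, u⁸, u⁹, u²v, u³v, u⁴v, u⁵v, u⁶v, u⁷v, u⁸v, u⁹v}.
No further products give new elements, so |G| = 20.

Answer: 20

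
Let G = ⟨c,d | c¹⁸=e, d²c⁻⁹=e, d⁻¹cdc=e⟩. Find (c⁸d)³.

Compute successive powers of (c⁸d), reducing at each step:
  (c⁸d)²: (c⁸d) · c⁸ = d;   d · d = c⁹
  (c⁸d)³: (c⁹) · c⁸ = c¹⁷;   (c¹⁷) · d = c⁸d⁻¹

Answer: c⁸d⁻¹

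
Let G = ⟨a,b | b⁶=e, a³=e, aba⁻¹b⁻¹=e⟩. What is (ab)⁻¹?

The order of (ab) is 6 (smallest k with (ab)ᵏ = e), so (ab)⁻¹ = (ab)⁵ = a²b⁵.
Check: (ab) · (a²b⁵) → (ab) · a² = b;   b · b⁵ = e, giving e as required.

Answer: a²b⁵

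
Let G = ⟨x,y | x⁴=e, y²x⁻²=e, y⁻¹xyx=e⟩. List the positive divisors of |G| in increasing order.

|G| = 8 = 2³. By Lagrange's theorem the order of any subgroup divides 8; the divisors of 8 are 1, 2, 4, 8.

Answer: 1, 2, 4, 8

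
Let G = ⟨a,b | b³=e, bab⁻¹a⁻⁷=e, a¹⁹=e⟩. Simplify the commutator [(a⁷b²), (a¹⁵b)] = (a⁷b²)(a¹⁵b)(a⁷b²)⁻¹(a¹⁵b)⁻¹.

[(a⁷b²), (a¹⁵b)] = (a⁷b²)·(a¹⁵b)·(a⁷b²)⁻¹·(a¹⁵b)⁻¹.
  (a⁷b²) · (a¹⁵b) = a
  a · (a⁸b) = a⁹b
  (a⁹b) · (a⁶b²) = a¹³

Answer: a¹³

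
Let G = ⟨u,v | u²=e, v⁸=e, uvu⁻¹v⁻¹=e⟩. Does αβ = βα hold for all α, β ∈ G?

Each pair of generators commutes: u·v = uv = v·u. Since the generators pairwise commute, every element of G commutes with every other, so G is abelian.

Answer: Yes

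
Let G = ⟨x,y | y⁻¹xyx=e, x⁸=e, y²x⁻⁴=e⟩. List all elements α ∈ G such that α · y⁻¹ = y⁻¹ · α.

⟨y⁻¹⟩ ⊆ C_G(y⁻¹) since powers of y⁻¹ commute with y⁻¹; so |C_G(y⁻¹)| ≥ |⟨y⁻¹⟩| = 4.
By orbit–stabilizer, |C_G(y⁻¹)| = |G| / |conj. class of y⁻¹| = 16 / 4 = 4.
The 4 elements commuting with y⁻¹ are {e, x⁴, y, y⁻¹}.

Answer: {e, x⁴, y, y⁻¹}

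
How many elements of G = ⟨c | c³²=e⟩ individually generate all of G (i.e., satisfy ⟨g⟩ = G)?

G is cyclic of order 32. An element generates G iff its order is 32, and a cyclic group of order 32 has exactly φ(32) = 16 such elements.

Answer: 16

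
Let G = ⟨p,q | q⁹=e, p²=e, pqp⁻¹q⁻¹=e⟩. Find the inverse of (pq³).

The order of (pq³) is 6 (smallest k with (pq³)ᵏ = e), so (pq³)⁻¹ = (pq³)⁵ = pq⁶.
Check: (pq³) · (pq⁶) → (pq³) · p = q³;   (q³) · q⁶ = e, giving e as required.

Answer: pq⁶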